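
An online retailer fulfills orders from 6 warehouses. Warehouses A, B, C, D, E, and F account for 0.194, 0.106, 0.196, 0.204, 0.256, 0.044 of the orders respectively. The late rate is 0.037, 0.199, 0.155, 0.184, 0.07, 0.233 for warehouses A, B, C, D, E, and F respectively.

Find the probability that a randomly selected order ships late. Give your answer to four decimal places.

0.1244

P(L) = P(L|A)·P(A) + P(L|B)·P(B) + P(L|C)·P(C) + P(L|D)·P(D) + P(L|E)·P(E) + P(L|F)·P(F)
      = 0.037·0.194 + 0.199·0.106 + 0.155·0.196 + 0.184·0.204 + 0.07·0.256 + 0.233·0.044
      = 0.007178 + 0.021094 + 0.03038 + 0.037536 + 0.01792 + 0.010252 = 0.12436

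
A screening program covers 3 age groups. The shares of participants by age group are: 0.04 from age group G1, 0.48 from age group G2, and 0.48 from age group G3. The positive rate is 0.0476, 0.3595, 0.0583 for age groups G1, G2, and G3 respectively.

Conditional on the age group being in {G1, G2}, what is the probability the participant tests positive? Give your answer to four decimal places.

P(T|S) ≈ 0.3355

Let S = {G1, G2}.
P(S) = 0.04 + 0.48 = 0.52.
P(T ∩ S) = 0.0476·0.04 + 0.3595·0.48 = 0.001904 + 0.17256 = 0.174464.
P(T | S) = 0.174464 / 0.52 = 0.335508…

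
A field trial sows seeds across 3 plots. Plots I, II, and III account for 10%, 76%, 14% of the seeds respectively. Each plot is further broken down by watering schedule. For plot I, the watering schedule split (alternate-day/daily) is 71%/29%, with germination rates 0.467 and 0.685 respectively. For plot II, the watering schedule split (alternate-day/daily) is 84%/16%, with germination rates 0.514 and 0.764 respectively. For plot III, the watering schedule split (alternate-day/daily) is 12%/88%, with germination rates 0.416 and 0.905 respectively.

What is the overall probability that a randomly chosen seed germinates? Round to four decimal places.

P(G|I) = 0.71·0.467 + 0.29·0.685 = 0.33157 + 0.19865 = 0.53022
P(G|II) = 0.84·0.514 + 0.16·0.764 = 0.43176 + 0.12224 = 0.554
P(G|III) = 0.12·0.416 + 0.88·0.905 = 0.04992 + 0.7964 = 0.84632
By total probability over the outer partition,
P(G) = 0.1·0.53022 + 0.76·0.554 + 0.14·0.84632
      = 0.053022 + 0.42104 + 0.1184848 = 0.5925468

0.5925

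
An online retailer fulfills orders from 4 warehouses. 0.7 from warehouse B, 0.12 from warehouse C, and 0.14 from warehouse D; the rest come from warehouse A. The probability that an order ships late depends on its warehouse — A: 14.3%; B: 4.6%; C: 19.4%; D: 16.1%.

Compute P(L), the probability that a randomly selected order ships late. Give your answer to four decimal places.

P(A) = 1 − (0.7 + 0.12 + 0.14) = 0.04.
P(L) = P(L|A)·P(A) + P(L|B)·P(B) + P(L|C)·P(C) + P(L|D)·P(D)
      = 0.143·0.04 + 0.046·0.7 + 0.194·0.12 + 0.161·0.14
      = 0.00572 + 0.0322 + 0.02328 + 0.02254 = 0.08374

0.0837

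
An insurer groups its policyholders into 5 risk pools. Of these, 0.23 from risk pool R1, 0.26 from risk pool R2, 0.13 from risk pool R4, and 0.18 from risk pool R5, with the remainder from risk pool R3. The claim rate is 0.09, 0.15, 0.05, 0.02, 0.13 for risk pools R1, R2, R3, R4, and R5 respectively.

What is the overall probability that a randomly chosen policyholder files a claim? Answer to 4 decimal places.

P(C) ≈ 0.0957

P(R3) = 1 − (0.23 + 0.26 + 0.13 + 0.18) = 0.2.
Summing over the partition,
P(C) = P(C|R1)·P(R1) + P(C|R2)·P(R2) + P(C|R3)·P(R3) + P(C|R4)·P(R4) + P(C|R5)·P(R5)
      = 0.09·0.23 + 0.15·0.26 + 0.05·0.2 + 0.02·0.13 + 0.13·0.18
      = 0.0207 + 0.039 + 0.01 + 0.0026 + 0.0234 = 0.0957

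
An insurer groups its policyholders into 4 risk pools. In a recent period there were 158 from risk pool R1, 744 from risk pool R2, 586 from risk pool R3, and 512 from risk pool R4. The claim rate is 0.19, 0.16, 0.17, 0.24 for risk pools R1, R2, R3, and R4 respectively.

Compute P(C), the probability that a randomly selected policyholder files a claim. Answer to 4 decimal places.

0.1858

Total: 158 + 744 + 586 + 512 = 2000.
P(R1) = 158/2000 = 0.079. P(R2) = 744/2000 = 0.372. P(R3) = 586/2000 = 0.293. P(R4) = 512/2000 = 0.256.
Summing over the partition,
P(C) = P(C|R1)·P(R1) + P(C|R2)·P(R2) + P(C|R3)·P(R3) + P(C|R4)·P(R4)
      = 0.19·0.079 + 0.16·0.372 + 0.17·0.293 + 0.24·0.256
      = 0.01501 + 0.05952 + 0.04981 + 0.06144 = 0.18578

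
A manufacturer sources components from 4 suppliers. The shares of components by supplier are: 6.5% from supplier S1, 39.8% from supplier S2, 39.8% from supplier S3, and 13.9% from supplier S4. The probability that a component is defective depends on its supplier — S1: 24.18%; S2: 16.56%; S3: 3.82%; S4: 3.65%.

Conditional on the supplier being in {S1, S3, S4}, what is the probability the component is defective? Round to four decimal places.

Let S = {S1, S3, S4}.
P(S) = 0.065 + 0.398 + 0.139 = 0.602.
P(D ∩ S) = 0.2418·0.065 + 0.0382·0.398 + 0.0365·0.139 = 0.015717 + 0.0152036 + 0.0050735 = 0.0359941.
P(D | S) = 0.0359941 / 0.602 = 0.059791…

P(D|S) ≈ 0.0598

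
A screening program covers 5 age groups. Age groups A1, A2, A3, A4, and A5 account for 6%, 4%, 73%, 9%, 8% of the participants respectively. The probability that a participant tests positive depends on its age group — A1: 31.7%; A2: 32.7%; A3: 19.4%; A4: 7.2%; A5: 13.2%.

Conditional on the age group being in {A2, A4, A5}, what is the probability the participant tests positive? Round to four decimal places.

P(T|S) ≈ 0.1434

Let S = {A2, A4, A5}.
P(S) = 0.04 + 0.09 + 0.08 = 0.21.
P(T ∩ S) = 0.327·0.04 + 0.072·0.09 + 0.132·0.08 = 0.01308 + 0.00648 + 0.01056 = 0.03012.
P(T | S) = 0.03012 / 0.21 = 0.143429…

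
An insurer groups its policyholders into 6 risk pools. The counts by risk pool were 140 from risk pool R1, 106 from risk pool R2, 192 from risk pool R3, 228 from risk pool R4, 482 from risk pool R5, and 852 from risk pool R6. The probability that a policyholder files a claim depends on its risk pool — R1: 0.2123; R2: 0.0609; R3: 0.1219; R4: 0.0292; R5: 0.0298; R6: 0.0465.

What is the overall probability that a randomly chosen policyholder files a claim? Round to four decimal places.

Total: 140 + 106 + 192 + 228 + 482 + 852 = 2000.
P(R1) = 140/2000 = 0.07. P(R2) = 106/2000 = 0.053. P(R3) = 192/2000 = 0.096. P(R4) = 228/2000 = 0.114. P(R5) = 482/2000 = 0.241. P(R6) = 852/2000 = 0.426.
P(C) = P(C|R1)·P(R1) + P(C|R2)·P(R2) + P(C|R3)·P(R3) + P(C|R4)·P(R4) + P(C|R5)·P(R5) + P(C|R6)·P(R6)
      = 0.2123·0.07 + 0.0609·0.053 + 0.1219·0.096 + 0.0292·0.114 + 0.0298·0.241 + 0.0465·0.426
      = 0.014861 + 0.0032277 + 0.0117024 + 0.0033288 + 0.0071818 + 0.019809 = 0.0601107

0.0601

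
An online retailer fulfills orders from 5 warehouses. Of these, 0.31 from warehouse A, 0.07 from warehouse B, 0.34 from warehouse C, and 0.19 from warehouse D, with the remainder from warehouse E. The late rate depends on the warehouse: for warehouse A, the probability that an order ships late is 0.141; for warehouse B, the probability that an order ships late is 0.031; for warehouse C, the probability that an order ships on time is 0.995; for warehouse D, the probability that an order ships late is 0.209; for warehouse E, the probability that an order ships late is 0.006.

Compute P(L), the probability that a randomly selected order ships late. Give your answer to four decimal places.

0.0878

P(E) = 1 − (0.31 + 0.07 + 0.34 + 0.19) = 0.09.
P(L|C) = 1 − 0.995 = 0.005.
P(L) = P(L|A)·P(A) + P(L|B)·P(B) + P(L|C)·P(C) + P(L|D)·P(D) + P(L|E)·P(E)
      = 0.141·0.31 + 0.031·0.07 + 0.005·0.34 + 0.209·0.19 + 0.006·0.09
      = 0.04371 + 0.00217 + 0.0017 + 0.03971 + 0.00054 = 0.08783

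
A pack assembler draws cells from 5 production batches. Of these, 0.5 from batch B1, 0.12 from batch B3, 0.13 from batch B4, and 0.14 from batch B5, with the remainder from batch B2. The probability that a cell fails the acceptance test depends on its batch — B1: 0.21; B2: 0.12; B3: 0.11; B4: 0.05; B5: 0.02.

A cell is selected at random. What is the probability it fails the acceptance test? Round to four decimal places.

P(B2) = 1 − (0.5 + 0.12 + 0.13 + 0.14) = 0.11.
By the law of total probability,
P(F) = P(F|B1)·P(B1) + P(F|B2)·P(B2) + P(F|B3)·P(B3) + P(F|B4)·P(B4) + P(F|B5)·P(B5)
      = 0.21·0.5 + 0.12·0.11 + 0.11·0.12 + 0.05·0.13 + 0.02·0.14
      = 0.105 + 0.0132 + 0.0132 + 0.0065 + 0.0028 = 0.1407

P(F) ≈ 0.1407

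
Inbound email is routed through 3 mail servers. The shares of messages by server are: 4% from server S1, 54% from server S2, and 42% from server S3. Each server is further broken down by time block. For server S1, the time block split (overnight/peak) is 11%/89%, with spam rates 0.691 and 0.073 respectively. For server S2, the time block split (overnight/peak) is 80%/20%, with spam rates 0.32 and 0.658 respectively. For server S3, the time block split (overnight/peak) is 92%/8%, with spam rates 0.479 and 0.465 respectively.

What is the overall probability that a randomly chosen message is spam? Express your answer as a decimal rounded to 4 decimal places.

P(S|S1) = 0.11·0.691 + 0.89·0.073 = 0.07601 + 0.06497 = 0.14098
P(S|S2) = 0.8·0.32 + 0.2·0.658 = 0.256 + 0.1316 = 0.3876
P(S|S3) = 0.92·0.479 + 0.08·0.465 = 0.44068 + 0.0372 = 0.47788
By total probability over the outer partition,
P(S) = 0.04·0.14098 + 0.54·0.3876 + 0.42·0.47788
      = 0.0056392 + 0.209304 + 0.2007096 = 0.4156528

0.4157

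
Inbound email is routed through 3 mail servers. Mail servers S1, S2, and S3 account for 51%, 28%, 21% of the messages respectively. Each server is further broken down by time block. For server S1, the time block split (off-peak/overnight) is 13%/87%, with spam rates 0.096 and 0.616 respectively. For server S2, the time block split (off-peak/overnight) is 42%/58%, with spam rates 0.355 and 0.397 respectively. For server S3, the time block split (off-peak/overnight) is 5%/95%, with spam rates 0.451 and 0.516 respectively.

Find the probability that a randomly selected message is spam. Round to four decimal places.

P(S|S1) = 0.13·0.096 + 0.87·0.616 = 0.01248 + 0.53592 = 0.5484
P(S|S2) = 0.42·0.355 + 0.58·0.397 = 0.1491 + 0.23026 = 0.37936
P(S|S3) = 0.05·0.451 + 0.95·0.516 = 0.02255 + 0.4902 = 0.51275
By total probability over the outer partition,
P(S) = 0.51·0.5484 + 0.28·0.37936 + 0.21·0.51275
      = 0.279684 + 0.1062208 + 0.1076775 = 0.4935823

0.4936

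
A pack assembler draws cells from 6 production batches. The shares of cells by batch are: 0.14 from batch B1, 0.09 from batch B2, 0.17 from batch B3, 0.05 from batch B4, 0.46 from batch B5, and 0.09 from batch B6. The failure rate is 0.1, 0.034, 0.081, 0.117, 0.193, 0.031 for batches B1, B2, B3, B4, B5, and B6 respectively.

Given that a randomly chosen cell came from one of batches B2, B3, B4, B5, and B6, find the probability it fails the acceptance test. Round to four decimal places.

Let S = {B2, B3, B4, B5, B6}.
P(S) = 0.09 + 0.17 + 0.05 + 0.46 + 0.09 = 0.86.
P(F ∩ S) = 0.034·0.09 + 0.081·0.17 + 0.117·0.05 + 0.193·0.46 + 0.031·0.09 = 0.00306 + 0.01377 + 0.00585 + 0.08878 + 0.00279 = 0.11425.
P(F | S) = 0.11425 / 0.86 = 0.132849…

P(F|S) ≈ 0.1328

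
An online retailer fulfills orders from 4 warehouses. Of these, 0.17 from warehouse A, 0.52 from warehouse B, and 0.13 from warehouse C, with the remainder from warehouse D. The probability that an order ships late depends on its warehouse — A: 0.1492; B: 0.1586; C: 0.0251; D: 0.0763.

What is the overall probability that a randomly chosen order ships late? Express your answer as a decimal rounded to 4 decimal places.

0.1248

P(D) = 1 − (0.17 + 0.52 + 0.13) = 0.18.
P(L) = P(L|A)·P(A) + P(L|B)·P(B) + P(L|C)·P(C) + P(L|D)·P(D)
      = 0.1492·0.17 + 0.1586·0.52 + 0.0251·0.13 + 0.0763·0.18
      = 0.025364 + 0.082472 + 0.003263 + 0.013734 = 0.124833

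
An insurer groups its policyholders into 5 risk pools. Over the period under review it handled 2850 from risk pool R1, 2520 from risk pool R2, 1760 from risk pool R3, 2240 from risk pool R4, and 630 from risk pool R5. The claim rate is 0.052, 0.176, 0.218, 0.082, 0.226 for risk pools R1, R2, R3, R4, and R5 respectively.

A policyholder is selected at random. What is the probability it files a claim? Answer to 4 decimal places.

Total: 2850 + 2520 + 1760 + 2240 + 630 = 10000.
P(R1) = 2850/10000 = 0.285. P(R2) = 2520/10000 = 0.252. P(R3) = 1760/10000 = 0.176. P(R4) = 2240/10000 = 0.224. P(R5) = 630/10000 = 0.063.
By the law of total probability,
P(C) = P(C|R1)·P(R1) + P(C|R2)·P(R2) + P(C|R3)·P(R3) + P(C|R4)·P(R4) + P(C|R5)·P(R5)
      = 0.052·0.285 + 0.176·0.252 + 0.218·0.176 + 0.082·0.224 + 0.226·0.063
      = 0.01482 + 0.044352 + 0.038368 + 0.018368 + 0.014238 = 0.130146

P(C) ≈ 0.1301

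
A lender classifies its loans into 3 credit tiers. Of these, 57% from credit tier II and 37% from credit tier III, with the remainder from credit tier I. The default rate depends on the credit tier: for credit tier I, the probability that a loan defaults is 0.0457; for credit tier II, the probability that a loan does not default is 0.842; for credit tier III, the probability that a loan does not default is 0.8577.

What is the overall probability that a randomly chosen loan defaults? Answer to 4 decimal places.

P(I) = 1 − (0.57 + 0.37) = 0.06.
P(D|II) = 1 − 0.842 = 0.158.
P(D|III) = 1 − 0.8577 = 0.1423.
P(D) = P(D|I)·P(I) + P(D|II)·P(II) + P(D|III)·P(III)
      = 0.0457·0.06 + 0.158·0.57 + 0.1423·0.37
      = 0.002742 + 0.09006 + 0.052651 = 0.145453

0.1455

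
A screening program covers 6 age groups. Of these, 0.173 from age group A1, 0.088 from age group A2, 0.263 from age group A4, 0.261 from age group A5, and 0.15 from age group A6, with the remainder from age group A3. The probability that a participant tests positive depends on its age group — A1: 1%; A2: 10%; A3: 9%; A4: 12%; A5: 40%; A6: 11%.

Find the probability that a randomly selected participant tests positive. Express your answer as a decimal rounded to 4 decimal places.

P(A3) = 1 − (0.173 + 0.088 + 0.263 + 0.261 + 0.15) = 0.065.
Using total probability over the partition,
P(T) = P(T|A1)·P(A1) + P(T|A2)·P(A2) + P(T|A3)·P(A3) + P(T|A4)·P(A4) + P(T|A5)·P(A5) + P(T|A6)·P(A6)
      = 0.01·0.173 + 0.1·0.088 + 0.09·0.065 + 0.12·0.263 + 0.4·0.261 + 0.11·0.15
      = 0.00173 + 0.0088 + 0.00585 + 0.03156 + 0.1044 + 0.0165 = 0.16884

0.1688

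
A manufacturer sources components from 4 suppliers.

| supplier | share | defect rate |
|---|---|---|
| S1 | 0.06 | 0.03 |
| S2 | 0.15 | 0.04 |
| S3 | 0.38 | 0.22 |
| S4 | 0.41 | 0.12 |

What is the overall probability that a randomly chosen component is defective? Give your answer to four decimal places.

P(D) ≈ 0.1406

Summing over the partition,
P(D) = P(D|S1)·P(S1) + P(D|S2)·P(S2) + P(D|S3)·P(S3) + P(D|S4)·P(S4)
      = 0.03·0.06 + 0.04·0.15 + 0.22·0.38 + 0.12·0.41
      = 0.0018 + 0.006 + 0.0836 + 0.0492 = 0.1406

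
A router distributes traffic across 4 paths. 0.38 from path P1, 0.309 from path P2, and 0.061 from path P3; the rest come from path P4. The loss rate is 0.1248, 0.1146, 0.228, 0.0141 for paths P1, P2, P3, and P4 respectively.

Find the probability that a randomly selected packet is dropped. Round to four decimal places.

P(L) ≈ 0.1003

P(P4) = 1 − (0.38 + 0.309 + 0.061) = 0.25.
P(L) = P(L|P1)·P(P1) + P(L|P2)·P(P2) + P(L|P3)·P(P3) + P(L|P4)·P(P4)
      = 0.1248·0.38 + 0.1146·0.309 + 0.228·0.061 + 0.0141·0.25
      = 0.047424 + 0.0354114 + 0.013908 + 0.003525 = 0.1002684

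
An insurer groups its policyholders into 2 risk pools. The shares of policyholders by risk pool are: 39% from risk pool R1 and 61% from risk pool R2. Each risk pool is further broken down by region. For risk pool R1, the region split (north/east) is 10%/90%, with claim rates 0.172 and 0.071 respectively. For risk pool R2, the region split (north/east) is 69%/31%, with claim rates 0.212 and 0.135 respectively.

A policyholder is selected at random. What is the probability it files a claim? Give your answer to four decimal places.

0.1464

P(C|R1) = 0.1·0.172 + 0.9·0.071 = 0.0172 + 0.0639 = 0.0811
P(C|R2) = 0.69·0.212 + 0.31·0.135 = 0.14628 + 0.04185 = 0.18813
Then overall,
P(C) = 0.39·0.0811 + 0.61·0.18813
      = 0.031629 + 0.1147593 = 0.1463883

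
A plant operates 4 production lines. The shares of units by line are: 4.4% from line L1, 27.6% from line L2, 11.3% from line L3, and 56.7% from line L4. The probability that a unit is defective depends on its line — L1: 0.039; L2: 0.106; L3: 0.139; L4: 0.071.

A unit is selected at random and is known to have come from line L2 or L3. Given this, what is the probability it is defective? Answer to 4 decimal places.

Let S = {L2, L3}.
P(S) = 0.276 + 0.113 = 0.389.
P(D ∩ S) = 0.106·0.276 + 0.139·0.113 = 0.029256 + 0.015707 = 0.044963.
P(D | S) = 0.044963 / 0.389 = 0.115586…

0.1156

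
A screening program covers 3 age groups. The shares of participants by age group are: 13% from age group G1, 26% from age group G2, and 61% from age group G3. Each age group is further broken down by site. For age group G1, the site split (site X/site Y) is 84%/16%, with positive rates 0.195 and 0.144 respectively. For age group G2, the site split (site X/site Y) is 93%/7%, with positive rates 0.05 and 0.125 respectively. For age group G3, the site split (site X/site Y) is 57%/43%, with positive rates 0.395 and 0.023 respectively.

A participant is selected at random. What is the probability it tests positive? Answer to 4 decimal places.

0.1820

P(T|G1) = 0.84·0.195 + 0.16·0.144 = 0.1638 + 0.02304 = 0.18684
P(T|G2) = 0.93·0.05 + 0.07·0.125 = 0.0465 + 0.00875 = 0.05525
P(T|G3) = 0.57·0.395 + 0.43·0.023 = 0.22515 + 0.00989 = 0.23504
By total probability over the outer partition,
P(T) = 0.13·0.18684 + 0.26·0.05525 + 0.61·0.23504
      = 0.0242892 + 0.014365 + 0.1433744 = 0.1820286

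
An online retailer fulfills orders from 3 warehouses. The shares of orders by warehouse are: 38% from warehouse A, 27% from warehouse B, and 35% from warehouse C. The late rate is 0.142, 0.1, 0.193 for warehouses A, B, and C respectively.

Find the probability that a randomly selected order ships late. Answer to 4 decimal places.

By the law of total probability,
P(L) = P(L|A)·P(A) + P(L|B)·P(B) + P(L|C)·P(C)
      = 0.142·0.38 + 0.1·0.27 + 0.193·0.35
      = 0.05396 + 0.027 + 0.06755 = 0.14851

P(L) ≈ 0.1485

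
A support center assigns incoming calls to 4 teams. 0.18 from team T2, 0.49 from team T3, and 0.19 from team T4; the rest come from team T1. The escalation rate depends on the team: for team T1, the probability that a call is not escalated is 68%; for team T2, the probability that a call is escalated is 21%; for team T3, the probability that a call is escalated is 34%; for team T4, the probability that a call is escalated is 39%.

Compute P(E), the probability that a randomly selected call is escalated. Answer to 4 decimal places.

P(E) ≈ 0.3233

P(T1) = 1 − (0.18 + 0.49 + 0.19) = 0.14.
P(E|T1) = 1 − 0.68 = 0.32.
P(E) = P(E|T1)·P(T1) + P(E|T2)·P(T2) + P(E|T3)·P(T3) + P(E|T4)·P(T4)
      = 0.32·0.14 + 0.21·0.18 + 0.34·0.49 + 0.39·0.19
      = 0.0448 + 0.0378 + 0.1666 + 0.0741 = 0.3233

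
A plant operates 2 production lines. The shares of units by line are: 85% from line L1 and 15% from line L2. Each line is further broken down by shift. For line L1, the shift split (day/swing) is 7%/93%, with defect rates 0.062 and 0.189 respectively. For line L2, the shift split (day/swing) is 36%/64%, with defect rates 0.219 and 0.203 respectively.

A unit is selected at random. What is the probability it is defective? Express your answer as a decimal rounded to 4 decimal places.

P(D|L1) = 0.07·0.062 + 0.93·0.189 = 0.00434 + 0.17577 = 0.18011
P(D|L2) = 0.36·0.219 + 0.64·0.203 = 0.07884 + 0.12992 = 0.20876
By total probability over the outer partition,
P(D) = 0.85·0.18011 + 0.15·0.20876
      = 0.1530935 + 0.031314 = 0.1844075

0.1844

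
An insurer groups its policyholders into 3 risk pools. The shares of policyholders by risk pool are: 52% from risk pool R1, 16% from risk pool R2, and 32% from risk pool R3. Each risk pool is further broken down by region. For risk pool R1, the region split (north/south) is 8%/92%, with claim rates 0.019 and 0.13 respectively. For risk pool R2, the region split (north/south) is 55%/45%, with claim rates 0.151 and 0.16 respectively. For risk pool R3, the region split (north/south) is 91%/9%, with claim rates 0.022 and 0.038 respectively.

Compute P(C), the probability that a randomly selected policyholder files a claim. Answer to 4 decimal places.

P(C|R1) = 0.08·0.019 + 0.92·0.13 = 0.00152 + 0.1196 = 0.12112
P(C|R2) = 0.55·0.151 + 0.45·0.16 = 0.08305 + 0.072 = 0.15505
P(C|R3) = 0.91·0.022 + 0.09·0.038 = 0.02002 + 0.00342 = 0.02344
By total probability over the outer partition,
P(C) = 0.52·0.12112 + 0.16·0.15505 + 0.32·0.02344
      = 0.0629824 + 0.024808 + 0.0075008 = 0.0952912

P(C) ≈ 0.0953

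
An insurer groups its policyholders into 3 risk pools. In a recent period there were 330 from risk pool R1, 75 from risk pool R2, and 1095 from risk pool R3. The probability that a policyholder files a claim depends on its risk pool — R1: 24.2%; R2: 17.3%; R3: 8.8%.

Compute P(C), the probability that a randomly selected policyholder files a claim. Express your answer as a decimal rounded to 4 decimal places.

0.1261

Total: 330 + 75 + 1095 = 1500.
P(R1) = 330/1500 = 0.22. P(R2) = 75/1500 = 0.05. P(R3) = 1095/1500 = 0.73.
P(C) = P(C|R1)·P(R1) + P(C|R2)·P(R2) + P(C|R3)·P(R3)
      = 0.242·0.22 + 0.173·0.05 + 0.088·0.73
      = 0.05324 + 0.00865 + 0.06424 = 0.12613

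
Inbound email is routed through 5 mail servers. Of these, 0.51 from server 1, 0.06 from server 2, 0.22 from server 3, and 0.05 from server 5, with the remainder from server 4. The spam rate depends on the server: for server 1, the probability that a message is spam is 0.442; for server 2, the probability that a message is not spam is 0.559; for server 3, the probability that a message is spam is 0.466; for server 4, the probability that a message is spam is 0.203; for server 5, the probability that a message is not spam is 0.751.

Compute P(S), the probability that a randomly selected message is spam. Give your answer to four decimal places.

P(4) = 1 − (0.51 + 0.06 + 0.22 + 0.05) = 0.16.
P(S|2) = 1 − 0.559 = 0.441.
P(S|5) = 1 − 0.751 = 0.249.
P(S) = P(S|1)·P(1) + P(S|2)·P(2) + P(S|3)·P(3) + P(S|4)·P(4) + P(S|5)·P(5)
      = 0.442·0.51 + 0.441·0.06 + 0.466·0.22 + 0.203·0.16 + 0.249·0.05
      = 0.22542 + 0.02646 + 0.10252 + 0.03248 + 0.01245 = 0.39933

P(S) ≈ 0.3993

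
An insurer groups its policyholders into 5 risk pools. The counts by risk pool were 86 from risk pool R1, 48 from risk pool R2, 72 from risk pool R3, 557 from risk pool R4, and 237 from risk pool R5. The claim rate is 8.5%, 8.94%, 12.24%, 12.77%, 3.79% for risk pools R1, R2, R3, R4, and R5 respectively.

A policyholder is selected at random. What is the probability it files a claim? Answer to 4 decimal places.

0.1005

Total: 86 + 48 + 72 + 557 + 237 = 1000.
P(R1) = 86/1000 = 0.086. P(R2) = 48/1000 = 0.048. P(R3) = 72/1000 = 0.072. P(R4) = 557/1000 = 0.557. P(R5) = 237/1000 = 0.237.
P(C) = P(C|R1)·P(R1) + P(C|R2)·P(R2) + P(C|R3)·P(R3) + P(C|R4)·P(R4) + P(C|R5)·P(R5)
      = 0.085·0.086 + 0.0894·0.048 + 0.1224·0.072 + 0.1277·0.557 + 0.0379·0.237
      = 0.00731 + 0.0042912 + 0.0088128 + 0.0711289 + 0.0089823 = 0.1005252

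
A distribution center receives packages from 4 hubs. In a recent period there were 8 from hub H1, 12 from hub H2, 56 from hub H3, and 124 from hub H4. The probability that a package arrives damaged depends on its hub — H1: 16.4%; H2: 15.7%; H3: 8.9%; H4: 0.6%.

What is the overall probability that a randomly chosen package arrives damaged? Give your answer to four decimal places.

0.0446

Total: 8 + 12 + 56 + 124 = 200.
P(H1) = 8/200 = 0.04. P(H2) = 12/200 = 0.06. P(H3) = 56/200 = 0.28. P(H4) = 124/200 = 0.62.
Summing over the partition,
P(D) = P(D|H1)·P(H1) + P(D|H2)·P(H2) + P(D|H3)·P(H3) + P(D|H4)·P(H4)
      = 0.164·0.04 + 0.157·0.06 + 0.089·0.28 + 0.006·0.62
      = 0.00656 + 0.00942 + 0.02492 + 0.00372 = 0.04462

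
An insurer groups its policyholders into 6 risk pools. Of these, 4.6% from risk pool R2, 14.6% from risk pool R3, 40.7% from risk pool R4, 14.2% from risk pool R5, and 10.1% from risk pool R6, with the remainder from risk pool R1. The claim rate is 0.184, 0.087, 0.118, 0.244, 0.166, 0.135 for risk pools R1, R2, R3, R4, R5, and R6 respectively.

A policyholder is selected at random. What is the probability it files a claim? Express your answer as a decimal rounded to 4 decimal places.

P(C) ≈ 0.1868

P(R1) = 1 − (0.046 + 0.146 + 0.407 + 0.142 + 0.101) = 0.158.
P(C) = P(C|R1)·P(R1) + P(C|R2)·P(R2) + P(C|R3)·P(R3) + P(C|R4)·P(R4) + P(C|R5)·P(R5) + P(C|R6)·P(R6)
      = 0.184·0.158 + 0.087·0.046 + 0.118·0.146 + 0.244·0.407 + 0.166·0.142 + 0.135·0.101
      = 0.029072 + 0.004002 + 0.017228 + 0.099308 + 0.023572 + 0.013635 = 0.186817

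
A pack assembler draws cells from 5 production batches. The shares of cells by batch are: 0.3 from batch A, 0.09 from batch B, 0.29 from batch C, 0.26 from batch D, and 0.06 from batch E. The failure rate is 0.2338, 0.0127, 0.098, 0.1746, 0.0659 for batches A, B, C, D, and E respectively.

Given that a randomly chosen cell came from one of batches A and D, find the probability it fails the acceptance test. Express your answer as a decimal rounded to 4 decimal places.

Let S = {A, D}.
P(S) = 0.3 + 0.26 = 0.56.
P(F ∩ S) = 0.2338·0.3 + 0.1746·0.26 = 0.07014 + 0.045396 = 0.115536.
P(F | S) = 0.115536 / 0.56 = 0.206314…

0.2063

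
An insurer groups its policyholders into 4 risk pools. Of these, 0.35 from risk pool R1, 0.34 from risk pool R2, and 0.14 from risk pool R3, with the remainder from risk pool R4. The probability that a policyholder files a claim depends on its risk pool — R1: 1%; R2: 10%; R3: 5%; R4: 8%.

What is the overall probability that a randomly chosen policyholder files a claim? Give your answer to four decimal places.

P(R4) = 1 − (0.35 + 0.34 + 0.14) = 0.17.
P(C) = P(C|R1)·P(R1) + P(C|R2)·P(R2) + P(C|R3)·P(R3) + P(C|R4)·P(R4)
      = 0.01·0.35 + 0.1·0.34 + 0.05·0.14 + 0.08·0.17
      = 0.0035 + 0.034 + 0.007 + 0.0136 = 0.0581

P(C) ≈ 0.0581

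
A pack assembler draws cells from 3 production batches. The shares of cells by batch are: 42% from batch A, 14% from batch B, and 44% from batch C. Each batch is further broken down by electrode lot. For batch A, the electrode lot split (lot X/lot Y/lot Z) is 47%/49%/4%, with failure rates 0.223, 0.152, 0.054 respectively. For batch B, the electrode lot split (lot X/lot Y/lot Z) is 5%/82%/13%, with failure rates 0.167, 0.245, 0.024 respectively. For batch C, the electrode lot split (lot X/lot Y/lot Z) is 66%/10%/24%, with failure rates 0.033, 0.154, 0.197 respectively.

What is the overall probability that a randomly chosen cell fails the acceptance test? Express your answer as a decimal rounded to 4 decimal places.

P(F|A) = 0.47·0.223 + 0.49·0.152 + 0.04·0.054 = 0.10481 + 0.07448 + 0.00216 = 0.18145
P(F|B) = 0.05·0.167 + 0.82·0.245 + 0.13·0.024 = 0.00835 + 0.2009 + 0.00312 = 0.21237
P(F|C) = 0.66·0.033 + 0.1·0.154 + 0.24·0.197 = 0.02178 + 0.0154 + 0.04728 = 0.08446
Then overall,
P(F) = 0.42·0.18145 + 0.14·0.21237 + 0.44·0.08446
      = 0.076209 + 0.0297318 + 0.0371624 = 0.1431032

P(F) ≈ 0.1431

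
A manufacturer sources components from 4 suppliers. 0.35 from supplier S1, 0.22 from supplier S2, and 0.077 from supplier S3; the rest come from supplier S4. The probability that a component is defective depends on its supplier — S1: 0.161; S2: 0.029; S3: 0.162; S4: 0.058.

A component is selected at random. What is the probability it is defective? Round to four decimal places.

P(D) ≈ 0.0957

P(S4) = 1 − (0.35 + 0.22 + 0.077) = 0.353.
By the law of total probability,
P(D) = P(D|S1)·P(S1) + P(D|S2)·P(S2) + P(D|S3)·P(S3) + P(D|S4)·P(S4)
      = 0.161·0.35 + 0.029·0.22 + 0.162·0.077 + 0.058·0.353
      = 0.05635 + 0.00638 + 0.012474 + 0.020474 = 0.095678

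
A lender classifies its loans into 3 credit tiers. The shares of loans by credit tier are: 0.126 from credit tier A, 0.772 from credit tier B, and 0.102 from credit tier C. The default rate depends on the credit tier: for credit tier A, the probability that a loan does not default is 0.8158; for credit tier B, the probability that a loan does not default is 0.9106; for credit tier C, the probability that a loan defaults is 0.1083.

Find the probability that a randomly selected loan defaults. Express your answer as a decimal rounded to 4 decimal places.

P(D|A) = 1 − 0.8158 = 0.1842.
P(D|B) = 1 − 0.9106 = 0.0894.
By the law of total probability,
P(D) = P(D|A)·P(A) + P(D|B)·P(B) + P(D|C)·P(C)
      = 0.1842·0.126 + 0.0894·0.772 + 0.1083·0.102
      = 0.0232092 + 0.0690168 + 0.0110466 = 0.1032726

0.1033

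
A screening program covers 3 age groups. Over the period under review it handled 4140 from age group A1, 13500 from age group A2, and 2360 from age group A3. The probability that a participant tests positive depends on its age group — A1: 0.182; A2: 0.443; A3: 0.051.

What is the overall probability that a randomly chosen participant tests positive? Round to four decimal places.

P(T) ≈ 0.3427

Total: 4140 + 13500 + 2360 = 20000.
P(A1) = 4140/20000 = 0.207. P(A2) = 13500/20000 = 0.675. P(A3) = 2360/20000 = 0.118.
Summing over the partition,
P(T) = P(T|A1)·P(A1) + P(T|A2)·P(A2) + P(T|A3)·P(A3)
      = 0.182·0.207 + 0.443·0.675 + 0.051·0.118
      = 0.037674 + 0.299025 + 0.006018 = 0.342717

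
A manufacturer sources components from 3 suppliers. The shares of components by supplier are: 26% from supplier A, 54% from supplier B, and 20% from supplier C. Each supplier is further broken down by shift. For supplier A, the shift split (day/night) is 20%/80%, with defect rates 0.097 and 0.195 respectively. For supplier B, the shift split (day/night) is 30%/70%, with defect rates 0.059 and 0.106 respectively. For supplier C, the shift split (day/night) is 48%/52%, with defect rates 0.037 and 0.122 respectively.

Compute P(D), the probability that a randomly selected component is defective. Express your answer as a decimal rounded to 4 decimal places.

P(D|A) = 0.2·0.097 + 0.8·0.195 = 0.0194 + 0.156 = 0.1754
P(D|B) = 0.3·0.059 + 0.7·0.106 = 0.0177 + 0.0742 = 0.0919
P(D|C) = 0.48·0.037 + 0.52·0.122 = 0.01776 + 0.06344 = 0.0812
By total probability over the outer partition,
P(D) = 0.26·0.1754 + 0.54·0.0919 + 0.2·0.0812
      = 0.045604 + 0.049626 + 0.01624 = 0.11147

P(D) ≈ 0.1115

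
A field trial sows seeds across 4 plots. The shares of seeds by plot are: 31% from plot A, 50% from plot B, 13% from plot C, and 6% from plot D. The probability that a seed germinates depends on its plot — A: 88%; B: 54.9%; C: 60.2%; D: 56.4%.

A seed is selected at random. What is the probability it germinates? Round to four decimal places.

0.6594

P(G) = P(G|A)·P(A) + P(G|B)·P(B) + P(G|C)·P(C) + P(G|D)·P(D)
      = 0.88·0.31 + 0.549·0.5 + 0.602·0.13 + 0.564·0.06
      = 0.2728 + 0.2745 + 0.07826 + 0.03384 = 0.6594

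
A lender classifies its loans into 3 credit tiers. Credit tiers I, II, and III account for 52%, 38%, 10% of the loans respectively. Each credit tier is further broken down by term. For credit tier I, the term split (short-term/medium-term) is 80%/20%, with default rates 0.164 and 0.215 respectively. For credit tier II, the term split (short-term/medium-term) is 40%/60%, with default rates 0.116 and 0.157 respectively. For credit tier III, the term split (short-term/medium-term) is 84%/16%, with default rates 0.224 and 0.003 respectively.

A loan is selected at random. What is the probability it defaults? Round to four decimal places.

P(D|I) = 0.8·0.164 + 0.2·0.215 = 0.1312 + 0.043 = 0.1742
P(D|II) = 0.4·0.116 + 0.6·0.157 = 0.0464 + 0.0942 = 0.1406
P(D|III) = 0.84·0.224 + 0.16·0.003 = 0.18816 + 0.00048 = 0.18864
By total probability over the outer partition,
P(D) = 0.52·0.1742 + 0.38·0.1406 + 0.1·0.18864
      = 0.090584 + 0.053428 + 0.018864 = 0.162876

0.1629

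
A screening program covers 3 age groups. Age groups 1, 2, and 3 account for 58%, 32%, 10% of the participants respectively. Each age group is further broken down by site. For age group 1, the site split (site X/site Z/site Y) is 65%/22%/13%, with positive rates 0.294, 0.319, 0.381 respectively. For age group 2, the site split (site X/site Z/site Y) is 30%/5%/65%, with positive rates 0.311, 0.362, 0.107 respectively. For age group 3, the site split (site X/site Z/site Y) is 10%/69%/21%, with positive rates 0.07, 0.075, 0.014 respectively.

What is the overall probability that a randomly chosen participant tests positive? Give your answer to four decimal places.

P(T|1) = 0.65·0.294 + 0.22·0.319 + 0.13·0.381 = 0.1911 + 0.07018 + 0.04953 = 0.31081
P(T|2) = 0.3·0.311 + 0.05·0.362 + 0.65·0.107 = 0.0933 + 0.0181 + 0.06955 = 0.18095
P(T|3) = 0.1·0.07 + 0.69·0.075 + 0.21·0.014 = 0.007 + 0.05175 + 0.00294 = 0.06169
Then overall,
P(T) = 0.58·0.31081 + 0.32·0.18095 + 0.1·0.06169
      = 0.1802698 + 0.057904 + 0.006169 = 0.2443428

P(T) ≈ 0.2443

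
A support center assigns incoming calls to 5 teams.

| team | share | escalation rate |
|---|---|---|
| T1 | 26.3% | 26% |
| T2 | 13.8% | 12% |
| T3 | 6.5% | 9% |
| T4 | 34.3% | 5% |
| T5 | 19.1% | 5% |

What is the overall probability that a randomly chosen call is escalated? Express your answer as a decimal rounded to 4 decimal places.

P(E) = P(E|T1)·P(T1) + P(E|T2)·P(T2) + P(E|T3)·P(T3) + P(E|T4)·P(T4) + P(E|T5)·P(T5)
      = 0.26·0.263 + 0.12·0.138 + 0.09·0.065 + 0.05·0.343 + 0.05·0.191
      = 0.06838 + 0.01656 + 0.00585 + 0.01715 + 0.00955 = 0.11749

0.1175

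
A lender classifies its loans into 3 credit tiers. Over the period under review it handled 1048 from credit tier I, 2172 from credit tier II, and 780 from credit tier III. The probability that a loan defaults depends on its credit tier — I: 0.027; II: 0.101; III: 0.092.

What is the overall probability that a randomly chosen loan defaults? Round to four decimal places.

P(D) ≈ 0.0799

Total: 1048 + 2172 + 780 = 4000.
P(I) = 1048/4000 = 0.262. P(II) = 2172/4000 = 0.543. P(III) = 780/4000 = 0.195.
Summing over the partition,
P(D) = P(D|I)·P(I) + P(D|II)·P(II) + P(D|III)·P(III)
      = 0.027·0.262 + 0.101·0.543 + 0.092·0.195
      = 0.007074 + 0.054843 + 0.01794 = 0.079857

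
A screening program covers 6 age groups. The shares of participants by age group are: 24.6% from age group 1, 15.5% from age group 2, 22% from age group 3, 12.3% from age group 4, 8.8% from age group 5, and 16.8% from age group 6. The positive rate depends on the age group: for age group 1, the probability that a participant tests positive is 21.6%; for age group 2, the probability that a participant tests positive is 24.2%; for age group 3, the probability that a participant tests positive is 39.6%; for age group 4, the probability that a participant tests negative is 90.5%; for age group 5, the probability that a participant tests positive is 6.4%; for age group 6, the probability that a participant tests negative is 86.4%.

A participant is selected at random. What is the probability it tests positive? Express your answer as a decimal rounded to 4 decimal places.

0.2179

P(T|4) = 1 − 0.905 = 0.095.
P(T|6) = 1 − 0.864 = 0.136.
P(T) = P(T|1)·P(1) + P(T|2)·P(2) + P(T|3)·P(3) + P(T|4)·P(4) + P(T|5)·P(5) + P(T|6)·P(6)
      = 0.216·0.246 + 0.242·0.155 + 0.396·0.22 + 0.095·0.123 + 0.064·0.088 + 0.136·0.168
      = 0.053136 + 0.03751 + 0.08712 + 0.011685 + 0.005632 + 0.022848 = 0.217931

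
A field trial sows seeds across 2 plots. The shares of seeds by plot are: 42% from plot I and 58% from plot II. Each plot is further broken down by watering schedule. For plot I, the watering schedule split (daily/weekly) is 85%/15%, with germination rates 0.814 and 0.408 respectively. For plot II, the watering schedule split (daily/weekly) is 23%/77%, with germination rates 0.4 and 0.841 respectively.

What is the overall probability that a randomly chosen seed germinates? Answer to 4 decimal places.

P(G|I) = 0.85·0.814 + 0.15·0.408 = 0.6919 + 0.0612 = 0.7531
P(G|II) = 0.23·0.4 + 0.77·0.841 = 0.092 + 0.64757 = 0.73957
By total probability over the outer partition,
P(G) = 0.42·0.7531 + 0.58·0.73957
      = 0.316302 + 0.4289506 = 0.7452526

P(G) ≈ 0.7453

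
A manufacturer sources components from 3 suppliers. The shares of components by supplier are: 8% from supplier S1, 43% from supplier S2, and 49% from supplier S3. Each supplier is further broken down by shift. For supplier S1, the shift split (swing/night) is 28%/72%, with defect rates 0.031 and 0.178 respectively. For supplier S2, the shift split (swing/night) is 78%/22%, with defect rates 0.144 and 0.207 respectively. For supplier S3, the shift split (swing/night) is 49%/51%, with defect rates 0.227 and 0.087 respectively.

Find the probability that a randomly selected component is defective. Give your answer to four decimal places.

P(D|S1) = 0.28·0.031 + 0.72·0.178 = 0.00868 + 0.12816 = 0.13684
P(D|S2) = 0.78·0.144 + 0.22·0.207 = 0.11232 + 0.04554 = 0.15786
P(D|S3) = 0.49·0.227 + 0.51·0.087 = 0.11123 + 0.04437 = 0.1556
Then overall,
P(D) = 0.08·0.13684 + 0.43·0.15786 + 0.49·0.1556
      = 0.0109472 + 0.0678798 + 0.076244 = 0.155071

P(D) ≈ 0.1551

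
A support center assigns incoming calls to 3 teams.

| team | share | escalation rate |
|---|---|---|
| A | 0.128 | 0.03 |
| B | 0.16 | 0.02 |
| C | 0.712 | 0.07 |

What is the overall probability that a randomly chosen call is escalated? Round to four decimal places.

0.0569

Using total probability over the partition,
P(E) = P(E|A)·P(A) + P(E|B)·P(B) + P(E|C)·P(C)
      = 0.03·0.128 + 0.02·0.16 + 0.07·0.712
      = 0.00384 + 0.0032 + 0.04984 = 0.05688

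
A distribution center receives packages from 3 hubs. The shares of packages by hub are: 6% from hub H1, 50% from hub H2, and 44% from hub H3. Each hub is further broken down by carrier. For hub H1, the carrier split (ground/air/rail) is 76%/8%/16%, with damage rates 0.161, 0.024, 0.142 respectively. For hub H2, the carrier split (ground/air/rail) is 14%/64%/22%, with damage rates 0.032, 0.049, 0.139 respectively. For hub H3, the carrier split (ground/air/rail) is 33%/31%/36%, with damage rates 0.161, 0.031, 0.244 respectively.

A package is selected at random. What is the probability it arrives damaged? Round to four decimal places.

0.1083

P(D|H1) = 0.76·0.161 + 0.08·0.024 + 0.16·0.142 = 0.12236 + 0.00192 + 0.02272 = 0.147
P(D|H2) = 0.14·0.032 + 0.64·0.049 + 0.22·0.139 = 0.00448 + 0.03136 + 0.03058 = 0.06642
P(D|H3) = 0.33·0.161 + 0.31·0.031 + 0.36·0.244 = 0.05313 + 0.00961 + 0.08784 = 0.15058
Then overall,
P(D) = 0.06·0.147 + 0.5·0.06642 + 0.44·0.15058
      = 0.00882 + 0.03321 + 0.0662552 = 0.1082852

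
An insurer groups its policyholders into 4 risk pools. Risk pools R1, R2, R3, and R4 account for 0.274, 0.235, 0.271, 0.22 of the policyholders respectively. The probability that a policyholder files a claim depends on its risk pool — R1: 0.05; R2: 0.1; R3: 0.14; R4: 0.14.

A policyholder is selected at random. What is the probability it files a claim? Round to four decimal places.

0.1059

P(C) = P(C|R1)·P(R1) + P(C|R2)·P(R2) + P(C|R3)·P(R3) + P(C|R4)·P(R4)
      = 0.05·0.274 + 0.1·0.235 + 0.14·0.271 + 0.14·0.22
      = 0.0137 + 0.0235 + 0.03794 + 0.0308 = 0.10594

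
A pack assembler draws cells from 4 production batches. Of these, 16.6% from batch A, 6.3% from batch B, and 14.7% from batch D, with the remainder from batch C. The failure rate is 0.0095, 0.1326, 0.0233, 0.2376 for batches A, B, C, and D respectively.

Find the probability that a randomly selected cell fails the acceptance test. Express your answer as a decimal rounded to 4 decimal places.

P(C) = 1 − (0.166 + 0.063 + 0.147) = 0.624.
P(F) = P(F|A)·P(A) + P(F|B)·P(B) + P(F|C)·P(C) + P(F|D)·P(D)
      = 0.0095·0.166 + 0.1326·0.063 + 0.0233·0.624 + 0.2376·0.147
      = 0.001577 + 0.0083538 + 0.0145392 + 0.0349272 = 0.0593972

0.0594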